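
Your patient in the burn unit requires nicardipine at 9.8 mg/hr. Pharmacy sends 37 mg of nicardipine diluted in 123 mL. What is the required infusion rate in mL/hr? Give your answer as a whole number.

33 mL/hr

Concentration = 37 mg ÷ 123 mL = 0.300813 mg/mL
Rate = 9.8 mg/hr ÷ 0.300813 mg/mL = 32.57838 mL/hr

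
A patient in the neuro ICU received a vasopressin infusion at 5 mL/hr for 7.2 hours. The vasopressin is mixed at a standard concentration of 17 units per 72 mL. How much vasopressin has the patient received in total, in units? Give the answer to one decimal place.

8.5 units

Concentration = 17 units ÷ 72 mL = 0.2361111 units/mL
Drug rate = 5 mL/hr × 0.2361111 units/mL = 1.180556 units/hr
Total = 1.180556 units/hr × 7.2 hr = 8.5 units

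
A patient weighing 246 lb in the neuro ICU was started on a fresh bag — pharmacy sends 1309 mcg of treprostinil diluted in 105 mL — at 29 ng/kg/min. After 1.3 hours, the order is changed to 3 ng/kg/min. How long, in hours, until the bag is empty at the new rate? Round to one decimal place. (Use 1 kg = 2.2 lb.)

52.5 hours

Initial rate:
Weight = 246 lb ÷ 2.2 lb/kg = 111.8182 kg
Dose = 29 ng/kg/min × 111.8182 kg = 3242.727 ng/min
3242.727 ng/min × 60 min/hr = 194563.6 ng/hr
Concentration = 1309 mcg ÷ 105 mL = 12.46667 mcg/mL = 12466.67 ng/mL
Rate = 194563.6 ng/hr ÷ 12466.67 ng/mL = 15.60671 mL/hr
Volume infused so far = 15.60671 mL/hr × 1.3 hr = 20.28872 mL
Volume remaining = 105 − 20.28872 = 84.71128 mL
New rate:
Dose = 3 ng/kg/min × 111.8182 kg = 335.4545 ng/min
335.4545 ng/min × 60 min/hr = 20127.27 ng/hr
Rate = 20127.27 ng/hr ÷ 12466.67 ng/mL = 1.614487 mL/hr
Time remaining = 84.71128 mL ÷ 1.614487 mL/hr = 52.46947 hr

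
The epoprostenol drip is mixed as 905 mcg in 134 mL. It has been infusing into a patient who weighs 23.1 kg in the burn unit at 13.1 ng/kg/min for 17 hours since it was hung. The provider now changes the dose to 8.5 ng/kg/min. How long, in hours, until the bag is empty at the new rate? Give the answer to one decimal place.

50.6 hours

Initial rate:
Dose = 13.1 ng/kg/min × 23.1 kg = 302.61 ng/min
302.61 ng/min × 60 min/hr = 18156.6 ng/hr
Concentration = 905 mcg ÷ 134 mL = 6.753731 mcg/mL = 6753.731 ng/mL
Rate = 18156.6 ng/hr ÷ 6753.731 ng/mL = 2.688381 mL/hr
Volume infused so far = 2.688381 mL/hr × 17 hr = 45.70247 mL
Volume remaining = 134 − 45.70247 = 88.29753 mL
New rate:
Dose = 8.5 ng/kg/min × 23.1 kg = 196.35 ng/min
196.35 ng/min × 60 min/hr = 11781 ng/hr
Rate = 11781 ng/hr ÷ 6753.731 ng/mL = 1.744369 mL/hr
Time remaining = 88.29753 mL ÷ 1.744369 mL/hr = 50.61861 hr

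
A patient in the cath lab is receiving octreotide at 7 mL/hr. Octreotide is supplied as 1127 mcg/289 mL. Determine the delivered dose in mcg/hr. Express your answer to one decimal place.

Concentration = 1127 mcg ÷ 289 mL = 3.899654 mcg/mL
Drug rate = 7 mL/hr × 3.899654 mcg/mL = 27.29758 mcg/hr

27.3 mcg/hr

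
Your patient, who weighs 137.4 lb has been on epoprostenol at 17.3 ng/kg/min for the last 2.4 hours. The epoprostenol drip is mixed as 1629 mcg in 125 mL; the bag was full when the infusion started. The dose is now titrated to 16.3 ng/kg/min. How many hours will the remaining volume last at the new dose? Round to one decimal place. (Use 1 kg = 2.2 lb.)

24.1 hours

Initial rate:
Weight = 137.4 lb ÷ 2.2 lb/kg = 62.45455 kg
Dose = 17.3 ng/kg/min × 62.45455 kg = 1080.464 ng/min
1080.464 ng/min × 60 min/hr = 64827.82 ng/hr
Concentration = 1629 mcg ÷ 125 mL = 13.032 mcg/mL = 13032 ng/mL
Rate = 64827.82 ng/hr ÷ 13032 ng/mL = 4.97451 mL/hr
Volume infused so far = 4.97451 mL/hr × 2.4 hr = 11.93882 mL
Volume remaining = 125 − 11.93882 = 113.0612 mL
New rate:
Dose = 16.3 ng/kg/min × 62.45455 kg = 1018.009 ng/min
1018.009 ng/min × 60 min/hr = 61080.55 ng/hr
Rate = 61080.55 ng/hr ÷ 13032 ng/mL = 4.686966 mL/hr
Time remaining = 113.0612 mL ÷ 4.686966 mL/hr = 24.12246 hr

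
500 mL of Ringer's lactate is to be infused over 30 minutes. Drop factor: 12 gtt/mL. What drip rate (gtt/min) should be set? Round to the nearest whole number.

500 mL ÷ (30 min) = 16.66667 mL/min
16.66667 mL/min × 12 gtt/mL = 200 gtt/min

200 gtt/min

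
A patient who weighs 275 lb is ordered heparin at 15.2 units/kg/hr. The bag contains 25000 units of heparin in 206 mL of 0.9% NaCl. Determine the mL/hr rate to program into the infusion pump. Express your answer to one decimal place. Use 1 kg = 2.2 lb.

15.7 mL/hr

Weight = 275 lb ÷ 2.2 lb/kg = 125 kg
Dose = 15.2 units/kg/hr × 125 kg = 1900 units/hr
Concentration = 25000 units ÷ 206 mL = 121.3592 units/mL
Rate = 1900 units/hr ÷ 121.3592 units/mL = 15.656 mL/hr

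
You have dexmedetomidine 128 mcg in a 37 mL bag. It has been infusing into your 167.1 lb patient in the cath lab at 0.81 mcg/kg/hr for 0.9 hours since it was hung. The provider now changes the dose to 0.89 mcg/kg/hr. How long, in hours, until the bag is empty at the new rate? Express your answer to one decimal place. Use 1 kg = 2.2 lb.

Initial rate:
Weight = 167.1 lb ÷ 2.2 lb/kg = 75.95455 kg
Dose = 0.81 mcg/kg/hr × 75.95455 kg = 61.52318 mcg/hr
Concentration = 128 mcg ÷ 37 mL = 3.459459 mcg/mL
Rate = 61.52318 mcg/hr ÷ 3.459459 mcg/mL = 17.78404 mL/hr
Volume infused so far = 17.78404 mL/hr × 0.9 hr = 16.00564 mL
Volume remaining = 37 − 16.00564 = 20.99436 mL
New rate:
Dose = 0.89 mcg/kg/hr × 75.95455 kg = 67.59955 mcg/hr
Rate = 67.59955 mcg/hr ÷ 3.459459 mcg/mL = 19.54049 mL/hr
Time remaining = 20.99436 mL ÷ 19.54049 mL/hr = 1.074403 hr

1.1 hours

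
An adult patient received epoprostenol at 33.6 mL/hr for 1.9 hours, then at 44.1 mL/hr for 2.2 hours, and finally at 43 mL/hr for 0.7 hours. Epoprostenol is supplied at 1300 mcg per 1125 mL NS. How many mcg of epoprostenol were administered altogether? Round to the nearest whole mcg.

221 mcg

Concentration = 1300 mcg ÷ 1125 mL = 1.155556 mcg/mL
Stage 1: 33.6 mL/hr × 1.9 hr = 63.84 mL → 63.84 mL × 1.155556 mcg/mL = 73.77067 mcg
Stage 2: 44.1 mL/hr × 2.2 hr = 97.02 mL → 97.02 mL × 1.155556 mcg/mL = 112.112 mcg
Stage 3: 43 mL/hr × 0.7 hr = 30.1 mL → 30.1 mL × 1.155556 mcg/mL = 34.78222 mcg
Total = 73.77067 + 112.112 + 34.78222 = 220.6649 mcg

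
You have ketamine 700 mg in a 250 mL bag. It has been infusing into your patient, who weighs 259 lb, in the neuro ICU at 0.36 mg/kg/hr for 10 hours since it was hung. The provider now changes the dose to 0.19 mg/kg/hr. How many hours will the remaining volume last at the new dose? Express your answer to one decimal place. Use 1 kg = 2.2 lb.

Initial rate:
Weight = 259 lb ÷ 2.2 lb/kg = 117.7273 kg
Dose = 0.36 mg/kg/hr × 117.7273 kg = 42.38182 mg/hr
Concentration = 700 mg ÷ 250 mL = 2.8 mg/mL
Rate = 42.38182 mg/hr ÷ 2.8 mg/mL = 15.13636 mL/hr
Volume infused so far = 15.13636 mL/hr × 10 hr = 151.3636 mL
Volume remaining = 250 − 151.3636 = 98.63636 mL
New rate:
Dose = 0.19 mg/kg/hr × 117.7273 kg = 22.36818 mg/hr
Rate = 22.36818 mg/hr ÷ 2.8 mg/mL = 7.988636 mL/hr
Time remaining = 98.63636 mL ÷ 7.988636 mL/hr = 12.34708 hr

12.3 hours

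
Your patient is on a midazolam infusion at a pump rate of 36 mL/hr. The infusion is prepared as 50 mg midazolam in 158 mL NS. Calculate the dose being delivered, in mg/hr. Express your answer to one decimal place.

Concentration = 50 mg ÷ 158 mL = 0.3164557 mg/mL
Drug rate = 36 mL/hr × 0.3164557 mg/mL = 11.39241 mg/hr

11.4 mg/hr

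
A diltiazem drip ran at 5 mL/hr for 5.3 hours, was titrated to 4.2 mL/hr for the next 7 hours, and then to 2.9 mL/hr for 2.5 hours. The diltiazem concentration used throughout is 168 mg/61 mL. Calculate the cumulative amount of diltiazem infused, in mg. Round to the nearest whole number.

Concentration = 168 mg ÷ 61 mL = 2.754098 mg/mL
Stage 1: 5 mL/hr × 5.3 hr = 26.5 mL → 26.5 mL × 2.754098 mg/mL = 72.98361 mg
Stage 2: 4.2 mL/hr × 7 hr = 29.4 mL → 29.4 mL × 2.754098 mg/mL = 80.97049 mg
Stage 3: 2.9 mL/hr × 2.5 hr = 7.25 mL → 7.25 mL × 2.754098 mg/mL = 19.96721 mg
Total = 72.98361 + 80.97049 + 19.96721 = 173.9213 mg

174 mg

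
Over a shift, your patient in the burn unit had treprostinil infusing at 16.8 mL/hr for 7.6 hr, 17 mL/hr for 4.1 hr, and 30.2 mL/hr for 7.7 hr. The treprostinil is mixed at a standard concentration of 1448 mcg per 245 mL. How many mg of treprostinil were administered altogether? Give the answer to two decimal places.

Concentration = 1448 mcg ÷ 245 mL = 5.910204 mcg/mL
Stage 1: 16.8 mL/hr × 7.6 hr = 127.68 mL → 127.68 mL × 5.910204 mcg/mL = 754.6149 mcg
Stage 2: 17 mL/hr × 4.1 hr = 69.7 mL → 69.7 mL × 5.910204 mcg/mL = 411.9412 mcg
Stage 3: 30.2 mL/hr × 7.7 hr = 232.54 mL → 232.54 mL × 5.910204 mcg/mL = 1374.359 mcg
Total = 754.6149 + 411.9412 + 1374.359 = 2540.915 mcg = 2.540915 mg

2.54 mg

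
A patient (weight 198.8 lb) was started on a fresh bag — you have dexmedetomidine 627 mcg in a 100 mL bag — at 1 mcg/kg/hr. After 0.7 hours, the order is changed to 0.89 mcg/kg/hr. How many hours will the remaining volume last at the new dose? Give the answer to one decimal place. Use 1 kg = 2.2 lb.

7.0 hours

Initial rate:
Weight = 198.8 lb ÷ 2.2 lb/kg = 90.36364 kg
Dose = 1 mcg/kg/hr × 90.36364 kg = 90.36364 mcg/hr
Concentration = 627 mcg ÷ 100 mL = 6.27 mcg/mL
Rate = 90.36364 mcg/hr ÷ 6.27 mcg/mL = 14.41206 mL/hr
Volume infused so far = 14.41206 mL/hr × 0.7 hr = 10.08844 mL
Volume remaining = 100 − 10.08844 = 89.91156 mL
New rate:
Dose = 0.89 mcg/kg/hr × 90.36364 kg = 80.42364 mcg/hr
Rate = 80.42364 mcg/hr ÷ 6.27 mcg/mL = 12.82674 mL/hr
Time remaining = 89.91156 mL ÷ 12.82674 mL/hr = 7.009699 hr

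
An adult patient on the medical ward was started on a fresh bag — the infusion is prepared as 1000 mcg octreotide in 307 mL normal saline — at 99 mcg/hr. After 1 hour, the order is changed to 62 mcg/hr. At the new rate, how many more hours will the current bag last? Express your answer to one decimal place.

Initial rate:
Concentration = 1000 mcg ÷ 307 mL = 3.257329 mcg/mL
Rate = 99 mcg/hr ÷ 3.257329 mcg/mL = 30.393 mL/hr
Volume infused so far = 30.393 mL/hr × 1 hr = 30.393 mL
Volume remaining = 307 − 30.393 = 276.607 mL
New rate:
Rate = 62 mcg/hr ÷ 3.257329 mcg/mL = 19.034 mL/hr
Time remaining = 276.607 mL ÷ 19.034 mL/hr = 14.53226 hr

14.5 hours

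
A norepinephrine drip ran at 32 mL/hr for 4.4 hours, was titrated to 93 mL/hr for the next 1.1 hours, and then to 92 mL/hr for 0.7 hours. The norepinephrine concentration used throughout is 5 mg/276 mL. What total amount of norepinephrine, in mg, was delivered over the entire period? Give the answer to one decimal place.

Concentration = 5 mg ÷ 276 mL = 0.01811594 mg/mL
Stage 1: 32 mL/hr × 4.4 hr = 140.8 mL → 140.8 mL × 0.01811594 mg/mL = 2.550725 mg
Stage 2: 93 mL/hr × 1.1 hr = 102.3 mL → 102.3 mL × 0.01811594 mg/mL = 1.853261 mg
Stage 3: 92 mL/hr × 0.7 hr = 64.4 mL → 64.4 mL × 0.01811594 mg/mL = 1.166667 mg
Total = 2.550725 + 1.853261 + 1.166667 = 5.570652 mg

5.6 mg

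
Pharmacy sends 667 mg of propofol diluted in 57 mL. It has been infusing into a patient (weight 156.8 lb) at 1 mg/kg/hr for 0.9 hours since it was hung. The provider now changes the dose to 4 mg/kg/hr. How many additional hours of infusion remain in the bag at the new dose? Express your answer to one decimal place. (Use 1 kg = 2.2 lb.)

Initial rate:
Weight = 156.8 lb ÷ 2.2 lb/kg = 71.27273 kg
Dose = 1 mg/kg/hr × 71.27273 kg = 71.27273 mg/hr
Concentration = 667 mg ÷ 57 mL = 11.70175 mg/mL
Rate = 71.27273 mg/hr ÷ 11.70175 mg/mL = 6.090773 mL/hr
Volume infused so far = 6.090773 mL/hr × 0.9 hr = 5.481696 mL
Volume remaining = 57 − 5.481696 = 51.5183 mL
New rate:
Dose = 4 mg/kg/hr × 71.27273 kg = 285.0909 mg/hr
Rate = 285.0909 mg/hr ÷ 11.70175 mg/mL = 24.36309 mL/hr
Time remaining = 51.5183 mL ÷ 24.36309 mL/hr = 2.114605 hr

2.1 hours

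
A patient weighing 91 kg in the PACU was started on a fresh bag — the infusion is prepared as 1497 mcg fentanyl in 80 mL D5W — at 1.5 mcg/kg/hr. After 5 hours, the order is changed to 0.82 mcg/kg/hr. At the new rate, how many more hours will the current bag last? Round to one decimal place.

Initial rate:
Dose = 1.5 mcg/kg/hr × 91 kg = 136.5 mcg/hr
Concentration = 1497 mcg ÷ 80 mL = 18.7125 mcg/mL
Rate = 136.5 mcg/hr ÷ 18.7125 mcg/mL = 7.294589 mL/hr
Volume infused so far = 7.294589 mL/hr × 5 hr = 36.47295 mL
Volume remaining = 80 − 36.47295 = 43.52705 mL
New rate:
Dose = 0.82 mcg/kg/hr × 91 kg = 74.62 mcg/hr
Rate = 74.62 mcg/hr ÷ 18.7125 mcg/mL = 3.987709 mL/hr
Time remaining = 43.52705 mL ÷ 3.987709 mL/hr = 10.9153 hr

10.9 hours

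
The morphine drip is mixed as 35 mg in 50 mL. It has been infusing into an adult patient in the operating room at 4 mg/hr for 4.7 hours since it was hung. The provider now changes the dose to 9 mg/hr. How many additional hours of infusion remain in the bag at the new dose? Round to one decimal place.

Initial rate:
Concentration = 35 mg ÷ 50 mL = 0.7 mg/mL
Rate = 4 mg/hr ÷ 0.7 mg/mL = 5.714286 mL/hr
Volume infused so far = 5.714286 mL/hr × 4.7 hr = 26.85714 mL
Volume remaining = 50 − 26.85714 = 23.14286 mL
New rate:
Rate = 9 mg/hr ÷ 0.7 mg/mL = 12.85714 mL/hr
Time remaining = 23.14286 mL ÷ 12.85714 mL/hr = 1.8 hr

1.8 hours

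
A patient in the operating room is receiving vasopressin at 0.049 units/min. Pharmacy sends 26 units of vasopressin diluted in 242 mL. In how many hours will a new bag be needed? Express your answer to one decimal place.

8.8 hours

0.049 units/min × 60 min/hr = 2.94 units/hr
Concentration = 26 units ÷ 242 mL = 0.107438 units/mL
Rate = 2.94 units/hr ÷ 0.107438 units/mL = 27.36462 mL/hr
Duration = 242 mL ÷ 27.36462 mL/hr = 8.843537 hr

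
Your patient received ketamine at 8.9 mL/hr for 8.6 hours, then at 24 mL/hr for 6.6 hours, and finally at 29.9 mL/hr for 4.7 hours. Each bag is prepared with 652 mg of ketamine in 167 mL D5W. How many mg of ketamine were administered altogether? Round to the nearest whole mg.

1466 mg

Concentration = 652 mg ÷ 167 mL = 3.904192 mg/mL
Stage 1: 8.9 mL/hr × 8.6 hr = 76.54 mL → 76.54 mL × 3.904192 mg/mL = 298.8268 mg
Stage 2: 24 mL/hr × 6.6 hr = 158.4 mL → 158.4 mL × 3.904192 mg/mL = 618.424 mg
Stage 3: 29.9 mL/hr × 4.7 hr = 140.53 mL → 140.53 mL × 3.904192 mg/mL = 548.656 mg
Total = 298.8268 + 618.424 + 548.656 = 1465.907 mg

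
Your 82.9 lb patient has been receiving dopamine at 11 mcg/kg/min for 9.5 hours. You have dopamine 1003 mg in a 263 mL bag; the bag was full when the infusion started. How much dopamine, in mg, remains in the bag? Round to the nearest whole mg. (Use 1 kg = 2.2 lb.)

Weight = 82.9 lb ÷ 2.2 lb/kg = 37.68182 kg
Dose = 11 mcg/kg/min × 37.68182 kg = 414.5 mcg/min
414.5 mcg/min × 60 min/hr = 24870 mcg/hr
Concentration = 1003 mg ÷ 263 mL = 3.813688 mg/mL = 3813.688 mcg/mL
Rate = 24870 mcg/hr ÷ 3813.688 mcg/mL = 6.521246 mL/hr
Volume infused = 6.521246 mL/hr × 9.5 hr = 61.95184 mL
Volume remaining = 263 − 61.95184 = 201.0482 mL
Drug remaining = 201.0482 mL × 3813.688 mcg/mL = 766735 mcg = 766.735 mg

767 mg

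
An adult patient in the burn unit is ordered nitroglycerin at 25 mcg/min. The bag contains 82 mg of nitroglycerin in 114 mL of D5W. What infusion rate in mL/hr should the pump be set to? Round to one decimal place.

2.1 mL/hr

25 mcg/min × 60 min/hr = 1500 mcg/hr
Concentration = 82 mg ÷ 114 mL = 0.7192982 mg/mL = 719.2982 mcg/mL
Rate = 1500 mcg/hr ÷ 719.2982 mcg/mL = 2.085366 mL/hr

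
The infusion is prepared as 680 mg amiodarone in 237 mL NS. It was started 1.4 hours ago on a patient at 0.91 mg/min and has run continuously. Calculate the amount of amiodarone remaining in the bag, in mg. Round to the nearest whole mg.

604 mg

0.91 mg/min × 60 min/hr = 54.6 mg/hr
Concentration = 680 mg ÷ 237 mL = 2.869198 mg/mL
Rate = 54.6 mg/hr ÷ 2.869198 mg/mL = 19.02971 mL/hr
Volume infused = 19.02971 mL/hr × 1.4 hr = 26.64159 mL
Volume remaining = 237 − 26.64159 = 210.3584 mL
Drug remaining = 210.3584 mL × 2.869198 mg/mL = 603.56 mg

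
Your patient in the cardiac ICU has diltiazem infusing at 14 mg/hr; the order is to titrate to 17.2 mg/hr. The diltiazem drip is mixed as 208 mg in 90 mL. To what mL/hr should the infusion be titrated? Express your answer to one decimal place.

7.4 mL/hr

Concentration = 208 mg ÷ 90 mL = 2.311111 mg/mL
Rate = 17.2 mg/hr ÷ 2.311111 mg/mL = 7.442308 mL/hr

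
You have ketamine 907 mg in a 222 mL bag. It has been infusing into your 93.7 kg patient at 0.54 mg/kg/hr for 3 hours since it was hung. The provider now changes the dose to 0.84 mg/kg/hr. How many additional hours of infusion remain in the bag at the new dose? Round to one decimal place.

9.6 hours

Initial rate:
Dose = 0.54 mg/kg/hr × 93.7 kg = 50.598 mg/hr
Concentration = 907 mg ÷ 222 mL = 4.085586 mg/mL
Rate = 50.598 mg/hr ÷ 4.085586 mg/mL = 12.38452 mL/hr
Volume infused so far = 12.38452 mL/hr × 3 hr = 37.15355 mL
Volume remaining = 222 − 37.15355 = 184.8465 mL
New rate:
Dose = 0.84 mg/kg/hr × 93.7 kg = 78.708 mg/hr
Rate = 78.708 mg/hr ÷ 4.085586 mg/mL = 19.2648 mL/hr
Time remaining = 184.8465 mL ÷ 19.2648 mL/hr = 9.595035 hr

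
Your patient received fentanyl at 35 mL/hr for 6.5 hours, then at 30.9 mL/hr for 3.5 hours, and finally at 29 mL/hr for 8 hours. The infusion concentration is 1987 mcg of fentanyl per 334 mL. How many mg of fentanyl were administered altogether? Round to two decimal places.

3.38 mg

Concentration = 1987 mcg ÷ 334 mL = 5.949102 mcg/mL
Stage 1: 35 mL/hr × 6.5 hr = 227.5 mL → 227.5 mL × 5.949102 mcg/mL = 1353.421 mcg
Stage 2: 30.9 mL/hr × 3.5 hr = 108.15 mL → 108.15 mL × 5.949102 mcg/mL = 643.3954 mcg
Stage 3: 29 mL/hr × 8 hr = 232 mL → 232 mL × 5.949102 mcg/mL = 1380.192 mcg
Total = 1353.421 + 643.3954 + 1380.192 = 3377.008 mcg = 3.377008 mg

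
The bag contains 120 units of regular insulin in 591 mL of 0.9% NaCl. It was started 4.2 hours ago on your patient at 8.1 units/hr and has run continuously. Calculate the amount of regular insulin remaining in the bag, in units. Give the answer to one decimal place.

86.0 units

Concentration = 120 units ÷ 591 mL = 0.2030457 units/mL
Rate = 8.1 units/hr ÷ 0.2030457 units/mL = 39.8925 mL/hr
Volume infused = 39.8925 mL/hr × 4.2 hr = 167.5485 mL
Volume remaining = 591 − 167.5485 = 423.4515 mL
Drug remaining = 423.4515 mL × 0.2030457 units/mL = 85.98 units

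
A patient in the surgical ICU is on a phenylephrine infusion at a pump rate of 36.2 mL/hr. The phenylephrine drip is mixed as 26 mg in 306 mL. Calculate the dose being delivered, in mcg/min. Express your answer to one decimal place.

Concentration = 26 mg ÷ 306 mL = 0.08496732 mg/mL = 84.96732 mcg/mL
Drug rate = 36.2 mL/hr × 84.96732 mcg/mL = 3075.817 mcg/hr
3075.817 mcg/hr ÷ 60 min/hr = 51.26362 mcg/min

51.3 mcg/min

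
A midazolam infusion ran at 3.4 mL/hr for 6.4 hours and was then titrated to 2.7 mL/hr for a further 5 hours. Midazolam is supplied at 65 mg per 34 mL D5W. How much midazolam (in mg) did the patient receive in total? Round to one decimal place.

Concentration = 65 mg ÷ 34 mL = 1.911765 mg/mL
Stage 1: 3.4 mL/hr × 6.4 hr = 21.76 mL → 21.76 mL × 1.911765 mg/mL = 41.6 mg
Stage 2: 2.7 mL/hr × 5 hr = 13.5 mL → 13.5 mL × 1.911765 mg/mL = 25.80882 mg
Total = 41.6 + 25.80882 = 67.40882 mg

67.4 mg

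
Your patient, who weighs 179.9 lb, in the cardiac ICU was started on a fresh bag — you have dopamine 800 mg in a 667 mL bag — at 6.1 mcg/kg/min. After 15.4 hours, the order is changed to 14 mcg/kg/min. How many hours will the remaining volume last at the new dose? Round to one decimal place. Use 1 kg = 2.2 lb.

Initial rate:
Weight = 179.9 lb ÷ 2.2 lb/kg = 81.77273 kg
Dose = 6.1 mcg/kg/min × 81.77273 kg = 498.8136 mcg/min
498.8136 mcg/min × 60 min/hr = 29928.82 mcg/hr
Concentration = 800 mg ÷ 667 mL = 1.1994 mg/mL = 1199.4 mcg/mL
Rate = 29928.82 mcg/hr ÷ 1199.4 mcg/mL = 24.95315 mL/hr
Volume infused so far = 24.95315 mL/hr × 15.4 hr = 384.2785 mL
Volume remaining = 667 − 384.2785 = 282.7215 mL
New rate:
Dose = 14 mcg/kg/min × 81.77273 kg = 1144.818 mcg/min
1144.818 mcg/min × 60 min/hr = 68689.09 mcg/hr
Rate = 68689.09 mcg/hr ÷ 1199.4 mcg/mL = 57.26953 mL/hr
Time remaining = 282.7215 mL ÷ 57.26953 mL/hr = 4.936682 hr

4.9 hours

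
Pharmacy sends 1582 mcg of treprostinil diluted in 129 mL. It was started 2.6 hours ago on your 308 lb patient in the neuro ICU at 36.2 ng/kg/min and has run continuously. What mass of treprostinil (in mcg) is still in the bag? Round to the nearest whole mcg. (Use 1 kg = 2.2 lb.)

Weight = 308 lb ÷ 2.2 lb/kg = 140 kg
Dose = 36.2 ng/kg/min × 140 kg = 5068 ng/min
5068 ng/min × 60 min/hr = 304080 ng/hr
Concentration = 1582 mcg ÷ 129 mL = 12.26357 mcg/mL = 12263.57 ng/mL
Rate = 304080 ng/hr ÷ 12263.57 ng/mL = 24.7954 mL/hr
Volume infused = 24.7954 mL/hr × 2.6 hr = 64.46804 mL
Volume remaining = 129 − 64.46804 = 64.53196 mL
Drug remaining = 64.53196 mL × 12263.57 ng/mL = 791392 ng = 791.392 mcg

791 mcg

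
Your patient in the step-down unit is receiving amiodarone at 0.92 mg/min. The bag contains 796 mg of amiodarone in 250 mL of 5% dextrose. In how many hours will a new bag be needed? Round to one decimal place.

0.92 mg/min × 60 min/hr = 55.2 mg/hr
Concentration = 796 mg ÷ 250 mL = 3.184 mg/mL
Rate = 55.2 mg/hr ÷ 3.184 mg/mL = 17.33668 mL/hr
Duration = 250 mL ÷ 17.33668 mL/hr = 14.42029 hr

14.4 hours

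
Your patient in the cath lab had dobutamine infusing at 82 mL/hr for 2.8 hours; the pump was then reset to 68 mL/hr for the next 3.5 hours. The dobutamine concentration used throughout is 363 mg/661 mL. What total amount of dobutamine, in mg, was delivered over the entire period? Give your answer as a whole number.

257 mg

Concentration = 363 mg ÷ 661 mL = 0.5491679 mg/mL
Stage 1: 82 mL/hr × 2.8 hr = 229.6 mL → 229.6 mL × 0.5491679 mg/mL = 126.089 mg
Stage 2: 68 mL/hr × 3.5 hr = 238 mL → 238 mL × 0.5491679 mg/mL = 130.702 mg
Total = 126.089 + 130.702 = 256.7909 mg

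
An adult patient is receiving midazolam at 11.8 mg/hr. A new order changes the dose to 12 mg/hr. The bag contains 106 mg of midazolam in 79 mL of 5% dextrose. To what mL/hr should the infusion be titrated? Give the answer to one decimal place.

8.9 mL/hr

Concentration = 106 mg ÷ 79 mL = 1.341772 mg/mL
Rate = 12 mg/hr ÷ 1.341772 mg/mL = 8.943396 mL/hr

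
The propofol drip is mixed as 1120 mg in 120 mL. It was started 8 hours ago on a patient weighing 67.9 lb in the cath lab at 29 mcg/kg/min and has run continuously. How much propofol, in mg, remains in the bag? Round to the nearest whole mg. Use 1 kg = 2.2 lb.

Weight = 67.9 lb ÷ 2.2 lb/kg = 30.86364 kg
Dose = 29 mcg/kg/min × 30.86364 kg = 895.0455 mcg/min
895.0455 mcg/min × 60 min/hr = 53702.73 mcg/hr
Concentration = 1120 mg ÷ 120 mL = 9.333333 mg/mL = 9333.333 mcg/mL
Rate = 53702.73 mcg/hr ÷ 9333.333 mcg/mL = 5.753864 mL/hr
Volume infused = 5.753864 mL/hr × 8 hr = 46.03091 mL
Volume remaining = 120 − 46.03091 = 73.96909 mL
Drug remaining = 73.96909 mL × 9333.333 mcg/mL = 690378.2 mcg = 690.3782 mg

690 mg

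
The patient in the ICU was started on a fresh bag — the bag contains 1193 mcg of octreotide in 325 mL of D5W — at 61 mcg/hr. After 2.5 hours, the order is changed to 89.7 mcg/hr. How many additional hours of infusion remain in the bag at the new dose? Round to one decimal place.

Initial rate:
Concentration = 1193 mcg ÷ 325 mL = 3.670769 mcg/mL
Rate = 61 mcg/hr ÷ 3.670769 mcg/mL = 16.61777 mL/hr
Volume infused so far = 16.61777 mL/hr × 2.5 hr = 41.54443 mL
Volume remaining = 325 − 41.54443 = 283.4556 mL
New rate:
Rate = 89.7 mcg/hr ÷ 3.670769 mcg/mL = 24.4363 mL/hr
Time remaining = 283.4556 mL ÷ 24.4363 mL/hr = 11.59978 hr

11.6 hours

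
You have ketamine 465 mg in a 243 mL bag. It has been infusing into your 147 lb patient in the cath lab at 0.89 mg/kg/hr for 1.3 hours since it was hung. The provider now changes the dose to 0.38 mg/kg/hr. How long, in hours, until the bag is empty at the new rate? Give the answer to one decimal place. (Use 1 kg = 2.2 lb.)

15.3 hours

Initial rate:
Weight = 147 lb ÷ 2.2 lb/kg = 66.81818 kg
Dose = 0.89 mg/kg/hr × 66.81818 kg = 59.46818 mg/hr
Concentration = 465 mg ÷ 243 mL = 1.91358 mg/mL
Rate = 59.46818 mg/hr ÷ 1.91358 mg/mL = 31.07692 mL/hr
Volume infused so far = 31.07692 mL/hr × 1.3 hr = 40.4 mL
Volume remaining = 243 − 40.4 = 202.6 mL
New rate:
Dose = 0.38 mg/kg/hr × 66.81818 kg = 25.39091 mg/hr
Rate = 25.39091 mg/hr ÷ 1.91358 mg/mL = 13.2688 mL/hr
Time remaining = 202.6 mL ÷ 13.2688 mL/hr = 15.2689 hr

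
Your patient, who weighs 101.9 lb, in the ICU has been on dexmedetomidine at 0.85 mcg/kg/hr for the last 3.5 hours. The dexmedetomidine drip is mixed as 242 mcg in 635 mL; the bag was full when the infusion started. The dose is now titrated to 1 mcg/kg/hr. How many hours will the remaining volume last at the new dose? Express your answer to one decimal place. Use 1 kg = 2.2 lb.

2.2 hours

Initial rate:
Weight = 101.9 lb ÷ 2.2 lb/kg = 46.31818 kg
Dose = 0.85 mcg/kg/hr × 46.31818 kg = 39.37045 mcg/hr
Concentration = 242 mcg ÷ 635 mL = 0.3811024 mcg/mL
Rate = 39.37045 mcg/hr ÷ 0.3811024 mcg/mL = 103.3068 mL/hr
Volume infused so far = 103.3068 mL/hr × 3.5 hr = 361.5737 mL
Volume remaining = 635 − 361.5737 = 273.4263 mL
New rate:
Dose = 1 mcg/kg/hr × 46.31818 kg = 46.31818 mcg/hr
Rate = 46.31818 mcg/hr ÷ 0.3811024 mcg/mL = 121.5374 mL/hr
Time remaining = 273.4263 mL ÷ 121.5374 mL/hr = 2.24973 hr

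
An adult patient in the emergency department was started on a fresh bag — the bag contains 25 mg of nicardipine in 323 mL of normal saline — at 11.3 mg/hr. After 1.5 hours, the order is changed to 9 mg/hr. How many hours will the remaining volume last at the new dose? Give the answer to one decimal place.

0.9 hours

Initial rate:
Concentration = 25 mg ÷ 323 mL = 0.07739938 mg/mL
Rate = 11.3 mg/hr ÷ 0.07739938 mg/mL = 145.996 mL/hr
Volume infused so far = 145.996 mL/hr × 1.5 hr = 218.994 mL
Volume remaining = 323 − 218.994 = 104.006 mL
New rate:
Rate = 9 mg/hr ÷ 0.07739938 mg/mL = 116.28 mL/hr
Time remaining = 104.006 mL ÷ 116.28 mL/hr = 0.8944444 hr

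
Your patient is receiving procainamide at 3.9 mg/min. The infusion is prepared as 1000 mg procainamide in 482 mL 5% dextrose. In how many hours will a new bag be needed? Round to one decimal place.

3.9 mg/min × 60 min/hr = 234 mg/hr
Concentration = 1000 mg ÷ 482 mL = 2.074689 mg/mL
Rate = 234 mg/hr ÷ 2.074689 mg/mL = 112.788 mL/hr
Duration = 482 mL ÷ 112.788 mL/hr = 4.273504 hr

4.3 hours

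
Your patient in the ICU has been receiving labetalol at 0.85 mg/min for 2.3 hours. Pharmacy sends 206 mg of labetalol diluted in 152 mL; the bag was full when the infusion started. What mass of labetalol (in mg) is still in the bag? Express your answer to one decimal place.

0.85 mg/min × 60 min/hr = 51 mg/hr
Concentration = 206 mg ÷ 152 mL = 1.355263 mg/mL
Rate = 51 mg/hr ÷ 1.355263 mg/mL = 37.63107 mL/hr
Volume infused = 37.63107 mL/hr × 2.3 hr = 86.55146 mL
Volume remaining = 152 − 86.55146 = 65.44854 mL
Drug remaining = 65.44854 mL × 1.355263 mg/mL = 88.7 mg

88.7 mg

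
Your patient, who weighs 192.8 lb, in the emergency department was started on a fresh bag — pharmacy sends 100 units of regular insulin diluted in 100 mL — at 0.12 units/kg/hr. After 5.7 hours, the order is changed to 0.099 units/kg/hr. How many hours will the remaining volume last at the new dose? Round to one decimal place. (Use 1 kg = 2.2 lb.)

Initial rate:
Weight = 192.8 lb ÷ 2.2 lb/kg = 87.63636 kg
Dose = 0.12 units/kg/hr × 87.63636 kg = 10.51636 units/hr
Concentration = 100 units ÷ 100 mL = 1 units/mL
Rate = 10.51636 units/hr ÷ 1 units/mL = 10.51636 mL/hr
Volume infused so far = 10.51636 mL/hr × 5.7 hr = 59.94327 mL
Volume remaining = 100 − 59.94327 = 40.05673 mL
New rate:
Dose = 0.099 units/kg/hr × 87.63636 kg = 8.676 units/hr
Rate = 8.676 units/hr ÷ 1 units/mL = 8.676 mL/hr
Time remaining = 40.05673 mL ÷ 8.676 mL/hr = 4.616958 hr

4.6 hours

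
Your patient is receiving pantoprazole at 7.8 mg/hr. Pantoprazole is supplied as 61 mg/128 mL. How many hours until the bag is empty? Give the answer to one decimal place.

7.8 hours

Concentration = 61 mg ÷ 128 mL = 0.4765625 mg/mL
Rate = 7.8 mg/hr ÷ 0.4765625 mg/mL = 16.36721 mL/hr
Duration = 128 mL ÷ 16.36721 mL/hr = 7.820513 hr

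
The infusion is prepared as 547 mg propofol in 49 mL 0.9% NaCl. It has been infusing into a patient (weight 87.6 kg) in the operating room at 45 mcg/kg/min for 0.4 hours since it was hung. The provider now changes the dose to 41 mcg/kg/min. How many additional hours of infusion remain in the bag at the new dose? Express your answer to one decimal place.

Initial rate:
Dose = 45 mcg/kg/min × 87.6 kg = 3942 mcg/min
3942 mcg/min × 60 min/hr = 236520 mcg/hr
Concentration = 547 mg ÷ 49 mL = 11.16327 mg/mL = 11163.27 mcg/mL
Rate = 236520 mcg/hr ÷ 11163.27 mcg/mL = 21.18735 mL/hr
Volume infused so far = 21.18735 mL/hr × 0.4 hr = 8.47494 mL
Volume remaining = 49 − 8.47494 = 40.52506 mL
New rate:
Dose = 41 mcg/kg/min × 87.6 kg = 3591.6 mcg/min
3591.6 mcg/min × 60 min/hr = 215496 mcg/hr
Rate = 215496 mcg/hr ÷ 11163.27 mcg/mL = 19.30403 mL/hr
Time remaining = 40.52506 mL ÷ 19.30403 mL/hr = 2.099306 hr

2.1 hours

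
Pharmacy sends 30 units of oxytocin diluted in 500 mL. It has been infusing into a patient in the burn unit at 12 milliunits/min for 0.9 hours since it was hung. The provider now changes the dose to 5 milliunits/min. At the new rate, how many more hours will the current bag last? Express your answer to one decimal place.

Initial rate:
12 milliunits/min × 60 min/hr = 720 milliunits/hr
Concentration = 30 units ÷ 500 mL = 0.06 units/mL = 60 milliunits/mL
Rate = 720 milliunits/hr ÷ 60 milliunits/mL = 12 mL/hr
Volume infused so far = 12 mL/hr × 0.9 hr = 10.8 mL
Volume remaining = 500 − 10.8 = 489.2 mL
New rate:
5 milliunits/min × 60 min/hr = 300 milliunits/hr
Rate = 300 milliunits/hr ÷ 60 milliunits/mL = 5 mL/hr
Time remaining = 489.2 mL ÷ 5 mL/hr = 97.84 hr

97.8 hours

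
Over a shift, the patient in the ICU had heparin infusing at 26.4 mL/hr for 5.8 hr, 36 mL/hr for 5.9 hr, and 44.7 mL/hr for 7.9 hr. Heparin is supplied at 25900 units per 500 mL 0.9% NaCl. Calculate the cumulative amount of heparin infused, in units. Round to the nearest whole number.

37226 units

Concentration = 25900 units ÷ 500 mL = 51.8 units/mL
Stage 1: 26.4 mL/hr × 5.8 hr = 153.12 mL → 153.12 mL × 51.8 units/mL = 7931.616 units
Stage 2: 36 mL/hr × 5.9 hr = 212.4 mL → 212.4 mL × 51.8 units/mL = 11002.32 units
Stage 3: 44.7 mL/hr × 7.9 hr = 353.13 mL → 353.13 mL × 51.8 units/mL = 18292.13 units
Total = 7931.616 + 11002.32 + 18292.13 = 37226.07 units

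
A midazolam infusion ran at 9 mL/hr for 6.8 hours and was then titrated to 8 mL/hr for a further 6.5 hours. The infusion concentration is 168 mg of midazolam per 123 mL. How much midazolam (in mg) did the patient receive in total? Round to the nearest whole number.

Concentration = 168 mg ÷ 123 mL = 1.365854 mg/mL
Stage 1: 9 mL/hr × 6.8 hr = 61.2 mL → 61.2 mL × 1.365854 mg/mL = 83.59024 mg
Stage 2: 8 mL/hr × 6.5 hr = 52 mL → 52 mL × 1.365854 mg/mL = 71.02439 mg
Total = 83.59024 + 71.02439 = 154.6146 mg

155 mg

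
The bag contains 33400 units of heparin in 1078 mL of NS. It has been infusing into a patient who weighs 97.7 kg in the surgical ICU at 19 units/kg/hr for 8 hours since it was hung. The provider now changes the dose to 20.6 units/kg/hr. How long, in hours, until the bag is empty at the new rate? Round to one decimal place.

9.2 hours

Initial rate:
Dose = 19 units/kg/hr × 97.7 kg = 1856.3 units/hr
Concentration = 33400 units ÷ 1078 mL = 30.9833 units/mL
Rate = 1856.3 units/hr ÷ 30.9833 units/mL = 59.91292 mL/hr
Volume infused so far = 59.91292 mL/hr × 8 hr = 479.3033 mL
Volume remaining = 1078 − 479.3033 = 598.6967 mL
New rate:
Dose = 20.6 units/kg/hr × 97.7 kg = 2012.62 units/hr
Rate = 2012.62 units/hr ÷ 30.9833 units/mL = 64.95821 mL/hr
Time remaining = 598.6967 mL ÷ 64.95821 mL/hr = 9.216643 hr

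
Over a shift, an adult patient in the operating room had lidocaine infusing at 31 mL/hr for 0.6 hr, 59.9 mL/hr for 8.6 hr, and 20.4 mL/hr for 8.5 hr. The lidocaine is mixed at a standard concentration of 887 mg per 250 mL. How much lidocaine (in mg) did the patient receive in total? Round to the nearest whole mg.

2509 mg

Concentration = 887 mg ÷ 250 mL = 3.548 mg/mL
Stage 1: 31 mL/hr × 0.6 hr = 18.6 mL → 18.6 mL × 3.548 mg/mL = 65.9928 mg
Stage 2: 59.9 mL/hr × 8.6 hr = 515.14 mL → 515.14 mL × 3.548 mg/mL = 1827.717 mg
Stage 3: 20.4 mL/hr × 8.5 hr = 173.4 mL → 173.4 mL × 3.548 mg/mL = 615.2232 mg
Total = 65.9928 + 1827.717 + 615.2232 = 2508.933 mg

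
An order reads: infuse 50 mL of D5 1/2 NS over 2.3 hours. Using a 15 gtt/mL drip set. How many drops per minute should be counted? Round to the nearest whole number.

5 gtt/min

50 mL ÷ (2.3 hr × 60 = 138 min) = 0.3623188 mL/min
0.3623188 mL/min × 15 gtt/mL = 5.434783 gtt/min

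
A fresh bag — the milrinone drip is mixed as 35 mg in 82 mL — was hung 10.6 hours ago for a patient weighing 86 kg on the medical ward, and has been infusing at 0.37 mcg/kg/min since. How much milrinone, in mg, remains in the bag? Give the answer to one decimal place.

Dose = 0.37 mcg/kg/min × 86 kg = 31.82 mcg/min
31.82 mcg/min × 60 min/hr = 1909.2 mcg/hr
Concentration = 35 mg ÷ 82 mL = 0.4268293 mg/mL = 426.8293 mcg/mL
Rate = 1909.2 mcg/hr ÷ 426.8293 mcg/mL = 4.472983 mL/hr
Volume infused = 4.472983 mL/hr × 10.6 hr = 47.41362 mL
Volume remaining = 82 − 47.41362 = 34.58638 mL
Drug remaining = 34.58638 mL × 426.8293 mcg/mL = 14762.48 mcg = 14.76248 mg

14.8 mg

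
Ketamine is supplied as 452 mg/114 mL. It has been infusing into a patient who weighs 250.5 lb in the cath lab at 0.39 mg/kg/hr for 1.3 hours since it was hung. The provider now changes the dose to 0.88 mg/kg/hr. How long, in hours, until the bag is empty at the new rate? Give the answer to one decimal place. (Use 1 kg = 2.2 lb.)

Initial rate:
Weight = 250.5 lb ÷ 2.2 lb/kg = 113.8636 kg
Dose = 0.39 mg/kg/hr × 113.8636 kg = 44.40682 mg/hr
Concentration = 452 mg ÷ 114 mL = 3.964912 mg/mL
Rate = 44.40682 mg/hr ÷ 3.964912 mg/mL = 11.19995 mL/hr
Volume infused so far = 11.19995 mL/hr × 1.3 hr = 14.55993 mL
Volume remaining = 114 − 14.55993 = 99.44007 mL
New rate:
Dose = 0.88 mg/kg/hr × 113.8636 kg = 100.2 mg/hr
Rate = 100.2 mg/hr ÷ 3.964912 mg/mL = 25.27168 mL/hr
Time remaining = 99.44007 mL ÷ 25.27168 mL/hr = 3.934842 hr

3.9 hours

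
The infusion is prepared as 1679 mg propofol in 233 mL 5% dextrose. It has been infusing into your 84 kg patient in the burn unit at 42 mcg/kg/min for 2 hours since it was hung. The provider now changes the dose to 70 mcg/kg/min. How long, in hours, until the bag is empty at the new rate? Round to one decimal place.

Initial rate:
Dose = 42 mcg/kg/min × 84 kg = 3528 mcg/min
3528 mcg/min × 60 min/hr = 211680 mcg/hr
Concentration = 1679 mg ÷ 233 mL = 7.206009 mg/mL = 7206.009 mcg/mL
Rate = 211680 mcg/hr ÷ 7206.009 mcg/mL = 29.37549 mL/hr
Volume infused so far = 29.37549 mL/hr × 2 hr = 58.75097 mL
Volume remaining = 233 − 58.75097 = 174.249 mL
New rate:
Dose = 70 mcg/kg/min × 84 kg = 5880 mcg/min
5880 mcg/min × 60 min/hr = 352800 mcg/hr
Rate = 352800 mcg/hr ÷ 7206.009 mcg/mL = 48.95914 mL/hr
Time remaining = 174.249 mL ÷ 48.95914 mL/hr = 3.55907 hr

3.6 hours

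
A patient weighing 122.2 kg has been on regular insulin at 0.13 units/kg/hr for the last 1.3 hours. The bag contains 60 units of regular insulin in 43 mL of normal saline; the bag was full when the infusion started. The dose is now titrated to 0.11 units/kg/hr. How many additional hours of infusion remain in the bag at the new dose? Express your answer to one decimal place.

2.9 hours

Initial rate:
Dose = 0.13 units/kg/hr × 122.2 kg = 15.886 units/hr
Concentration = 60 units ÷ 43 mL = 1.395349 units/mL
Rate = 15.886 units/hr ÷ 1.395349 units/mL = 11.38497 mL/hr
Volume infused so far = 11.38497 mL/hr × 1.3 hr = 14.80046 mL
Volume remaining = 43 − 14.80046 = 28.19954 mL
New rate:
Dose = 0.11 units/kg/hr × 122.2 kg = 13.442 units/hr
Rate = 13.442 units/hr ÷ 1.395349 units/mL = 9.633433 mL/hr
Time remaining = 28.19954 mL ÷ 9.633433 mL/hr = 2.927258 hr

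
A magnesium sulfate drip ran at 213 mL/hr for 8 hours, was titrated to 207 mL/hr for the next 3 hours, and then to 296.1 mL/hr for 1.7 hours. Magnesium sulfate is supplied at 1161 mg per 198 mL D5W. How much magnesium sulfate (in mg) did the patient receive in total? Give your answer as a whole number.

16585 mg

Concentration = 1161 mg ÷ 198 mL = 5.863636 mg/mL
Stage 1: 213 mL/hr × 8 hr = 1704 mL → 1704 mL × 5.863636 mg/mL = 9991.636 mg
Stage 2: 207 mL/hr × 3 hr = 621 mL → 621 mL × 5.863636 mg/mL = 3641.318 mg
Stage 3: 296.1 mL/hr × 1.7 hr = 503.37 mL → 503.37 mL × 5.863636 mg/mL = 2951.579 mg
Total = 9991.636 + 3641.318 + 2951.579 = 16584.53 mg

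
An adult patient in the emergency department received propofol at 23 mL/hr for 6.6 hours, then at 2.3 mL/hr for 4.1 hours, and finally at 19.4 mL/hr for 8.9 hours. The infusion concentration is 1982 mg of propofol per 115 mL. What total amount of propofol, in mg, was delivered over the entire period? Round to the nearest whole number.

Concentration = 1982 mg ÷ 115 mL = 17.23478 mg/mL
Stage 1: 23 mL/hr × 6.6 hr = 151.8 mL → 151.8 mL × 17.23478 mg/mL = 2616.24 mg
Stage 2: 2.3 mL/hr × 4.1 hr = 9.43 mL → 9.43 mL × 17.23478 mg/mL = 162.524 mg
Stage 3: 19.4 mL/hr × 8.9 hr = 172.66 mL → 172.66 mL × 17.23478 mg/mL = 2975.758 mg
Total = 2616.24 + 162.524 + 2975.758 = 5754.522 mg

5755 mg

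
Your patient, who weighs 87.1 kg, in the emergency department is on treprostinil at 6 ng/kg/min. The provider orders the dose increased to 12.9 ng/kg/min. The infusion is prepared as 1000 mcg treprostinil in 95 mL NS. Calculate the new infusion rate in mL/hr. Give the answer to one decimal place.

6.4 mL/hr

Dose = 12.9 ng/kg/min × 87.1 kg = 1123.59 ng/min
1123.59 ng/min × 60 min/hr = 67415.4 ng/hr
Concentration = 1000 mcg ÷ 95 mL = 10.52632 mcg/mL = 10526.32 ng/mL
Rate = 67415.4 ng/hr ÷ 10526.32 ng/mL = 6.404463 mL/hr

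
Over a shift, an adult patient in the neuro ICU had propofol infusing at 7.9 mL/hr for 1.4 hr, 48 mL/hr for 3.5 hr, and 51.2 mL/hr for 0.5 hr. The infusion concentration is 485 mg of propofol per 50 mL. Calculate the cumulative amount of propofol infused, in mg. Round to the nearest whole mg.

Concentration = 485 mg ÷ 50 mL = 9.7 mg/mL
Stage 1: 7.9 mL/hr × 1.4 hr = 11.06 mL → 11.06 mL × 9.7 mg/mL = 107.282 mg
Stage 2: 48 mL/hr × 3.5 hr = 168 mL → 168 mL × 9.7 mg/mL = 1629.6 mg
Stage 3: 51.2 mL/hr × 0.5 hr = 25.6 mL → 25.6 mL × 9.7 mg/mL = 248.32 mg
Total = 107.282 + 1629.6 + 248.32 = 1985.202 mg

1985 mg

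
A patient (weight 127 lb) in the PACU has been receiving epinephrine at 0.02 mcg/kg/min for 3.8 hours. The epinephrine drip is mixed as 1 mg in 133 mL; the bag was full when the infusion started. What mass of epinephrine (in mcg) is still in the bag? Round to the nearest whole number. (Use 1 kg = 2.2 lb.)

737 mcg

Weight = 127 lb ÷ 2.2 lb/kg = 57.72727 kg
Dose = 0.02 mcg/kg/min × 57.72727 kg = 1.154545 mcg/min
1.154545 mcg/min × 60 min/hr = 69.27273 mcg/hr
Concentration = 1 mg ÷ 133 mL = 0.007518797 mg/mL = 7.518797 mcg/mL
Rate = 69.27273 mcg/hr ÷ 7.518797 mcg/mL = 9.213273 mL/hr
Volume infused = 9.213273 mL/hr × 3.8 hr = 35.01044 mL
Volume remaining = 133 − 35.01044 = 97.98956 mL
Drug remaining = 97.98956 mL × 7.518797 mcg/mL = 736.7636 mcg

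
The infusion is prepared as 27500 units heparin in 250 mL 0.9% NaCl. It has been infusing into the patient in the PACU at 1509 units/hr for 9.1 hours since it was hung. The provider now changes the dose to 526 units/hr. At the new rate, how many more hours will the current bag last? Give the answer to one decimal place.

26.2 hours

Initial rate:
Concentration = 27500 units ÷ 250 mL = 110 units/mL
Rate = 1509 units/hr ÷ 110 units/mL = 13.71818 mL/hr
Volume infused so far = 13.71818 mL/hr × 9.1 hr = 124.8355 mL
Volume remaining = 250 − 124.8355 = 125.1645 mL
New rate:
Rate = 526 units/hr ÷ 110 units/mL = 4.781818 mL/hr
Time remaining = 125.1645 mL ÷ 4.781818 mL/hr = 26.1751 hr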